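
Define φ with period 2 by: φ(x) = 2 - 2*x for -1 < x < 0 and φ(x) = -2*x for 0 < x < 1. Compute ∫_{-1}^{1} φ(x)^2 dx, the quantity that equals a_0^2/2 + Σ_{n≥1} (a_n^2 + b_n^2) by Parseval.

32/3

∫_{-1}^{1} φ(x)^2 dx = 32/3.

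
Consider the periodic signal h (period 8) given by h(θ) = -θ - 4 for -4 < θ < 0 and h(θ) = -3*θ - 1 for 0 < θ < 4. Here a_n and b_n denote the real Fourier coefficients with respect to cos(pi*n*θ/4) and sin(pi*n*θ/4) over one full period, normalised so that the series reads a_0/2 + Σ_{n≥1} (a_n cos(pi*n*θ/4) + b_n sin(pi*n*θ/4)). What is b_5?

b_5 = 1/4 ∫_{-4}^{4} h(θ) sin(5*pi*θ/4) dθ.
Split the integral at the breakpoints.
Integrating by parts (boundary term plus one more integral), an antiderivative of (-θ - 4) sin(5*pi*θ/4) is 4*θ*cos(5*pi*θ/4)/(5*pi) - 16*sin(5*pi*θ/4)/(25*pi**2) + 16*cos(5*pi*θ/4)/(5*pi); evaluating from -4 to 0: ∫_{-4}^{0} (-θ - 4) sin(5*pi*θ/4) dθ = (16/(5*pi)) - (0) = 16/(5*pi).
Integrating by parts (boundary term plus one more integral), an antiderivative of (-3*θ - 1) sin(5*pi*θ/4) is 12*θ*cos(5*pi*θ/4)/(5*pi) - 48*sin(5*pi*θ/4)/(25*pi**2) + 4*cos(5*pi*θ/4)/(5*pi); evaluating from 0 to 4: ∫_{0}^{4} (-3*θ - 1) sin(5*pi*θ/4) dθ = (-52/(5*pi)) - (4/(5*pi)) = -56/(5*pi).
Summing the pieces and multiplying by (1/4) gives b_5 = -2/pi.

-2/pi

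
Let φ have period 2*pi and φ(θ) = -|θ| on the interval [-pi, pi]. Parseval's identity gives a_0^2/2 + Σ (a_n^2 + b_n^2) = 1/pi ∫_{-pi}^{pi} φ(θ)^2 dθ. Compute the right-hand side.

2*pi**2/3

1/pi ∫_{-pi}^{pi} φ(θ)^2 dθ = 1/pi · (2*pi**3/3) = 2*pi**2/3.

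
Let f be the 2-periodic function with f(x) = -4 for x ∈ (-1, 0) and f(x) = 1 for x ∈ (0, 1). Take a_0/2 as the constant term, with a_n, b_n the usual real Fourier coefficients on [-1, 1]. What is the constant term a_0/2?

-3/2

a_0 = ∫_{-1}^{1} f(x) dx = -3.
So the constant term a_0/2 = -3/2.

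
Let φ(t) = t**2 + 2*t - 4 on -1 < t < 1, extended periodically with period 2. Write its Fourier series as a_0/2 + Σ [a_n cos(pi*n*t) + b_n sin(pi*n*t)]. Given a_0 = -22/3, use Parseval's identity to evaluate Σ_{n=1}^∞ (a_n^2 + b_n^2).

128/45

Parseval: a_0^2/2 + Σ_{n≥1} (a_n^2+b_n^2) = ∫_{-1}^{1} φ(t)^2 dt = 446/15.
Subtract a_0^2/2 = 242/9: Σ (a_n^2+b_n^2) = 128/45.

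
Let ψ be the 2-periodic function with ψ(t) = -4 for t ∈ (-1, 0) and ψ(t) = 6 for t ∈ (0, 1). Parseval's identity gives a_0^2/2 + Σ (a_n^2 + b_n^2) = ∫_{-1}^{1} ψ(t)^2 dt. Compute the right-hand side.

52

∫_{-1}^{1} ψ(t)^2 dt = 52.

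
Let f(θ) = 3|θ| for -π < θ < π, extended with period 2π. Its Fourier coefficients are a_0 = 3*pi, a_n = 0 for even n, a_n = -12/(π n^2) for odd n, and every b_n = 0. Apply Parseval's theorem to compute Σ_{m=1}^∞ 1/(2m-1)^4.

Parseval: a_0^2/2 + Σ a_n^2 = (1/π) ∫_{-π}^{π} f(θ)^2 dθ = 6*pi**2.
Subtract a_0^2/2 = 9*pi**2/2: Σ a_n^2 = 3*pi**2/2.
Only odd n contribute, with a_n^2 = 144/(π^2 n^4), so Σ_{m≥1} 1/(2m-1)^4 = π^2·(3*pi**2/2)/144 = pi**4/96.

pi**4/96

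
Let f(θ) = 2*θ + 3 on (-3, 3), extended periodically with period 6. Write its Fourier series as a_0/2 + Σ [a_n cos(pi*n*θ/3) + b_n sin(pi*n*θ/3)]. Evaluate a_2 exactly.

a_2 = 1/3 ∫_{-3}^{3} f(θ) cos(2*pi*θ/3) dθ.
Integrating by parts (boundary term plus one more integral), an antiderivative of (2*θ + 3) cos(2*pi*θ/3) is 3*θ*sin(2*pi*θ/3)/pi + 9*sin(2*pi*θ/3)/(2*pi) + 9*cos(2*pi*θ/3)/(2*pi**2); evaluating from -3 to 3: ∫_{-3}^{3} (2*θ + 3) cos(2*pi*θ/3) dθ = (9/(2*pi**2)) - (9/(2*pi**2)) = 0.
Hence a_2 = (1/3)·(0) = 0.

0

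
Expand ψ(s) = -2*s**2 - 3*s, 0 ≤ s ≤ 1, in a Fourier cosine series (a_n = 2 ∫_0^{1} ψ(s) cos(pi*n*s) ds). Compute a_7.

a_7 = 2 ∫_0^{1} (-2*s**2 - 3*s) cos(7*pi*s) ds.
Integrating by parts twice (tabular method), an antiderivative of (-2*s**2 - 3*s) cos(7*pi*s) is -2*s**2*sin(7*pi*s)/(7*pi) - 3*s*sin(7*pi*s)/(7*pi) - 4*s*cos(7*pi*s)/(49*pi**2) + 4*sin(7*pi*s)/(343*pi**3) - 3*cos(7*pi*s)/(49*pi**2); evaluating from 0 to 1: ∫_{0}^{1} (-2*s**2 - 3*s) cos(7*pi*s) ds = (1/(7*pi**2)) - (-3/(49*pi**2)) = 10/(49*pi**2).
Hence a_7 = 2·(10/(49*pi**2)) = 20/(49*pi**2).

20/(49*pi**2)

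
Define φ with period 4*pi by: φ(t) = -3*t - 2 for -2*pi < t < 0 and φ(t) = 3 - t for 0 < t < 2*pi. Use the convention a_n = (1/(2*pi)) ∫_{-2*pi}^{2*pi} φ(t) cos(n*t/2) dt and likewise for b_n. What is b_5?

-8/5 + 2/pi

b_5 = (1/(2*pi)) ∫_{-2*pi}^{2*pi} φ(t) sin(5*t/2) dt.
Split the integral at the breakpoints.
Integrating by parts (boundary term plus one more integral), an antiderivative of (-3*t - 2) sin(5*t/2) is 6*t*cos(5*t/2)/5 - 12*sin(5*t/2)/25 + 4*cos(5*t/2)/5; evaluating from -2*pi to 0: ∫_{-2*pi}^{0} (-3*t - 2) sin(5*t/2) dt = (4/5) - (-4/5 + 12*pi/5) = 8/5 - 12*pi/5.
Integrating by parts (boundary term plus one more integral), an antiderivative of (3 - t) sin(5*t/2) is 2*t*cos(5*t/2)/5 - 4*sin(5*t/2)/25 - 6*cos(5*t/2)/5; evaluating from 0 to 2*pi: ∫_{0}^{2*pi} (3 - t) sin(5*t/2) dt = (6/5 - 4*pi/5) - (-6/5) = 12/5 - 4*pi/5.
Summing the pieces and multiplying by (1/(2*pi)) gives b_5 = -8/5 + 2/pi.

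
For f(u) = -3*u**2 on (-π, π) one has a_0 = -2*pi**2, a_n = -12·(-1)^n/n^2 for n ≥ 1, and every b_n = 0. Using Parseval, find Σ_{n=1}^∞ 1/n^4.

pi**4/90

Parseval: a_0^2/2 + Σ a_n^2 = (1/π) ∫_{-π}^{π} f(u)^2 du = 18*pi**4/5.
Subtract a_0^2/2 = 2*pi**4: Σ a_n^2 = 8*pi**4/5.
Since a_n^2 = 144/n^4, Σ 1/n^4 = pi**4/90.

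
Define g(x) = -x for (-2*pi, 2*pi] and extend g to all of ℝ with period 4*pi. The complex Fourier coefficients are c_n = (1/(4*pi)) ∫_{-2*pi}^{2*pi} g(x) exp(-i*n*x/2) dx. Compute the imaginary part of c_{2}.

-1

Since g is real-valued, Im(c_{2}) = -(1/(4*pi)) ∫_{-2*pi}^{2*pi} g(x) sin(x) dx = -b_{2}/2.
g is odd and sin(x) is odd, so the integrand is even: ∫_{-2*pi}^{2*pi} g(x) sin(x) dx = 2∫_0^{2*pi} g(x) sin(x) dx.
Integrating by parts (boundary term plus one more integral), an antiderivative of (-x) sin(x) is x*cos(x) - sin(x); evaluating from 0 to 2*pi: ∫_{0}^{2*pi} (-x) sin(x) dx = (2*pi) - (0) = 2*pi.
So ∫_{-2*pi}^{2*pi} g(x) sin(x) dx = 4*pi.
Hence Im(c_{2}) = (-1/(4*pi))·(4*pi) = -1.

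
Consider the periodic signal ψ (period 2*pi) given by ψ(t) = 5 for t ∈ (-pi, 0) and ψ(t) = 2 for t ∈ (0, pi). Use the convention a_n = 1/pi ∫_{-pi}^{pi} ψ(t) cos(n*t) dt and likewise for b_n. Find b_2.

0

b_2 = 1/pi ∫_{-pi}^{pi} ψ(t) sin(2*t) dt.
Split the integral at the breakpoints.
Directly, an antiderivative of (5) sin(2*t) is -5*cos(2*t)/2; evaluating from -pi to 0: ∫_{-pi}^{0} (5) sin(2*t) dt = (-5/2) - (-5/2) = 0.
Directly, an antiderivative of (2) sin(2*t) is -cos(2*t); evaluating from 0 to pi: ∫_{0}^{pi} (2) sin(2*t) dt = (-1) - (-1) = 0.
Summing the pieces and multiplying by (1/pi) gives b_2 = 0.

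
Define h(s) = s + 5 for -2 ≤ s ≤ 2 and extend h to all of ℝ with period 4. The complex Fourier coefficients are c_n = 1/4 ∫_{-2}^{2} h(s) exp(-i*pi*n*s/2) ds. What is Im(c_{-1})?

Since h is real-valued, Im(c_{-1}) = -1/4 ∫_{-2}^{2} h(s) sin(-pi*s/2) ds = b_{1}/2.
Integrating by parts (boundary term plus one more integral), an antiderivative of (s + 5) sin(-pi*s/2) is 2*s*cos(pi*s/2)/pi - 4*sin(pi*s/2)/pi**2 + 10*cos(pi*s/2)/pi; evaluating from -2 to 2: ∫_{-2}^{2} (s + 5) sin(-pi*s/2) ds = (-14/pi) - (-6/pi) = -8/pi.
Hence Im(c_{-1}) = (-1/4)·(-8/pi) = 2/pi.

2/pi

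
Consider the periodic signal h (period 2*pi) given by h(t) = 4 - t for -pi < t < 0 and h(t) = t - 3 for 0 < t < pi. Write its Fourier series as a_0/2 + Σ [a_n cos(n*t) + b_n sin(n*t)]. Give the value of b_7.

b_7 = 1/pi ∫_{-pi}^{pi} h(t) sin(7*t) dt.
Split the integral at the breakpoints.
Integrating by parts (boundary term plus one more integral), an antiderivative of (4 - t) sin(7*t) is t*cos(7*t)/7 - sin(7*t)/49 - 4*cos(7*t)/7; evaluating from -pi to 0: ∫_{-pi}^{0} (4 - t) sin(7*t) dt = (-4/7) - (pi/7 + 4/7) = -8/7 - pi/7.
Integrating by parts (boundary term plus one more integral), an antiderivative of (t - 3) sin(7*t) is -t*cos(7*t)/7 + sin(7*t)/49 + 3*cos(7*t)/7; evaluating from 0 to pi: ∫_{0}^{pi} (t - 3) sin(7*t) dt = (-3/7 + pi/7) - (3/7) = -6/7 + pi/7.
Summing the pieces and multiplying by (1/pi) gives b_7 = -2/pi.

-2/pi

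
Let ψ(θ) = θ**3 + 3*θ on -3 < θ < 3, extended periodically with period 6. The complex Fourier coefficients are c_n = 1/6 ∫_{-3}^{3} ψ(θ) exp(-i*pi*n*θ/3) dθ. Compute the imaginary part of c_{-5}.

Since ψ is real-valued, Im(c_{-5}) = -1/6 ∫_{-3}^{3} ψ(θ) sin(-5*pi*θ/3) dθ = b_{5}/2.
ψ is odd and sin(-5*pi*θ/3) is odd, so the integrand is even: ∫_{-3}^{3} ψ(θ) sin(-5*pi*θ/3) dθ = 2∫_0^{3} ψ(θ) sin(-5*pi*θ/3) dθ.
Integrating by parts three times (tabular method), an antiderivative of (θ**3 + 3*θ) sin(-5*pi*θ/3) is 3*θ**3*cos(5*pi*θ/3)/(5*pi) - 27*θ**2*sin(5*pi*θ/3)/(25*pi**2) - 162*θ*cos(5*pi*θ/3)/(125*pi**3) + 9*θ*cos(5*pi*θ/3)/(5*pi) - 27*sin(5*pi*θ/3)/(25*pi**2) + 486*sin(5*pi*θ/3)/(625*pi**4); evaluating from 0 to 3: ∫_{0}^{3} (θ**3 + 3*θ) sin(-5*pi*θ/3) dθ = (54*(9 - 50*pi**2)/(125*pi**3)) - (0) = 54*(9 - 50*pi**2)/(125*pi**3).
So ∫_{-3}^{3} ψ(θ) sin(-5*pi*θ/3) dθ = 108*(9 - 50*pi**2)/(125*pi**3).
Hence Im(c_{-5}) = (-1/6)·(108*(9 - 50*pi**2)/(125*pi**3)) = 18*(-9 + 50*pi**2)/(125*pi**3).

18*(-9 + 50*pi**2)/(125*pi**3)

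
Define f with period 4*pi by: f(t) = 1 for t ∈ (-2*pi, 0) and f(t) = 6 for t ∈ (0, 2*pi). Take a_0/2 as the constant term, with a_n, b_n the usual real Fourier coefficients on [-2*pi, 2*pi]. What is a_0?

a_0 = (1/(2*pi)) ∫_{-2*pi}^{2*pi} f(t) dt = (1/(2*pi)) · (14*pi) = 7.

7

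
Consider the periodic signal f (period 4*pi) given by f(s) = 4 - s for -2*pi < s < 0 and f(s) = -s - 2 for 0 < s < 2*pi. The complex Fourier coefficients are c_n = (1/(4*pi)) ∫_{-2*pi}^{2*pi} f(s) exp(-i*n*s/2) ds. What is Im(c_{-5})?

Since f is real-valued, Im(c_{-5}) = -(1/(4*pi)) ∫_{-2*pi}^{2*pi} f(s) sin(-5*s/2) ds = b_{5}/2.
Split the integral at the breakpoints.
Integrating by parts (boundary term plus one more integral), an antiderivative of (4 - s) sin(-5*s/2) is -2*s*cos(5*s/2)/5 + 4*sin(5*s/2)/25 + 8*cos(5*s/2)/5; evaluating from -2*pi to 0: ∫_{-2*pi}^{0} (4 - s) sin(-5*s/2) ds = (8/5) - (-4*pi/5 - 8/5) = 4*pi/5 + 16/5.
Integrating by parts (boundary term plus one more integral), an antiderivative of (-s - 2) sin(-5*s/2) is -2*s*cos(5*s/2)/5 + 4*sin(5*s/2)/25 - 4*cos(5*s/2)/5; evaluating from 0 to 2*pi: ∫_{0}^{2*pi} (-s - 2) sin(-5*s/2) ds = (4/5 + 4*pi/5) - (-4/5) = 8/5 + 4*pi/5.
So ∫_{-2*pi}^{2*pi} f(s) sin(-5*s/2) ds = 24/5 + 8*pi/5.
Hence Im(c_{-5}) = (-1/(4*pi))·(24/5 + 8*pi/5) = 2*(-pi - 3)/(5*pi).

2*(-pi - 3)/(5*pi)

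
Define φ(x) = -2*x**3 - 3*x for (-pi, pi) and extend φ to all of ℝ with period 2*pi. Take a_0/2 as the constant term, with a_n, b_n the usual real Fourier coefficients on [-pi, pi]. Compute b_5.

b_5 = 1/pi ∫_{-pi}^{pi} φ(x) sin(5*x) dx.
φ is odd and sin(5*x) is odd, so the integrand is even and b_5 = 2/pi ∫_0^{pi} φ(x) sin(5*x) dx.
Integrating by parts three times (tabular method), an antiderivative of (-2*x**3 - 3*x) sin(5*x) is 2*x**3*cos(5*x)/5 - 6*x**2*sin(5*x)/25 + 63*x*cos(5*x)/125 - 63*sin(5*x)/625; evaluating from 0 to pi: ∫_{0}^{pi} (-2*x**3 - 3*x) sin(5*x) dx = (-pi*(63 + 50*pi**2)/125) - (0) = -pi*(63 + 50*pi**2)/125.
Hence b_5 = (2/pi)·(-pi*(63 + 50*pi**2)/125) = -4*pi**2/5 - 126/125.

-4*pi**2/5 - 126/125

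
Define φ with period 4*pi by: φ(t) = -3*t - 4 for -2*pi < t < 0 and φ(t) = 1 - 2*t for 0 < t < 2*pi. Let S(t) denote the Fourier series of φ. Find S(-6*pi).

-3/2 + pi

t = -6*pi differs from t = -2*pi by -1 full period(s), and the series is 4*pi-periodic.
At t = -2*pi the one-sided limits are φ(-2*pi^-) = 1 - 4*pi and φ(-2*pi^+) = -4 + 6*pi.
By Dirichlet's theorem the series converges to their average, [(1 - 4*pi) + (-4 + 6*pi)]/2 = -3/2 + pi.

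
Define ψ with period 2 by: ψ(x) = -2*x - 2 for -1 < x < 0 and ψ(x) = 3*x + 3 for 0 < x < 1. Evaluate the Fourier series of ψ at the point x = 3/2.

-1

x = 3/2 differs from x = -1/2 by 1 full period(s), and the series is 2-periodic.
ψ is continuous at x = -1/2 with value -1, so the series converges to -1 there.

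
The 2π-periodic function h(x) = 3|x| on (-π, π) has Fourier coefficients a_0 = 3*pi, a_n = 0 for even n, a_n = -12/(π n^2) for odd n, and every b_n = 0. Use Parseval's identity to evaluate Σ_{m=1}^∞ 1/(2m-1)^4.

Parseval: a_0^2/2 + Σ a_n^2 = (1/π) ∫_{-π}^{π} h(x)^2 dx = 6*pi**2.
Subtract a_0^2/2 = 9*pi**2/2: Σ a_n^2 = 3*pi**2/2.
Only odd n contribute, with a_n^2 = 144/(π^2 n^4), so Σ_{m≥1} 1/(2m-1)^4 = π^2·(3*pi**2/2)/144 = pi**4/96.

pi**4/96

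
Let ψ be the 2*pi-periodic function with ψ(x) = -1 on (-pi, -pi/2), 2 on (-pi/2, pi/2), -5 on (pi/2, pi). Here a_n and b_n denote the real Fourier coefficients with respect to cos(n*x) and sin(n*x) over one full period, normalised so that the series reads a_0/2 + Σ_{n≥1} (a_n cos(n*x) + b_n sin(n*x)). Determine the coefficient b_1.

-4/pi

b_1 = 1/pi ∫_{-pi}^{pi} ψ(x) sin(x) dx.
Split the integral at the breakpoints.
Directly, an antiderivative of (-1) sin(x) is cos(x); evaluating from -pi to -pi/2: ∫_{-pi}^{-pi/2} (-1) sin(x) dx = (0) - (-1) = 1.
Directly, an antiderivative of (2) sin(x) is -2*cos(x); evaluating from -pi/2 to pi/2: ∫_{-pi/2}^{pi/2} (2) sin(x) dx = (0) - (0) = 0.
Directly, an antiderivative of (-5) sin(x) is 5*cos(x); evaluating from pi/2 to pi: ∫_{pi/2}^{pi} (-5) sin(x) dx = (-5) - (0) = -5.
Summing the pieces and multiplying by (1/pi) gives b_1 = -4/pi.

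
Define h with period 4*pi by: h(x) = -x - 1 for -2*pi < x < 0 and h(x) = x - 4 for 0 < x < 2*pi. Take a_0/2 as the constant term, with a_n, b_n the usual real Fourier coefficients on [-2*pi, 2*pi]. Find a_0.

-5 + 2*pi

a_0 = (1/(2*pi)) ∫_{-2*pi}^{2*pi} h(x) dx = (1/(2*pi)) · (2*pi*(-5 + 2*pi)) = -5 + 2*pi.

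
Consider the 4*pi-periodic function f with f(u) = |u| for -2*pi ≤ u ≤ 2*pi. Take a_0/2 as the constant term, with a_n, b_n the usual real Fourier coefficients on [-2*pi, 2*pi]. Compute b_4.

0

b_4 = (1/(2*pi)) ∫_{-2*pi}^{2*pi} f(u) sin(2*u) du.
f is even and sin(2*u) is odd, so the integrand is odd over a symmetric interval and the integral vanishes.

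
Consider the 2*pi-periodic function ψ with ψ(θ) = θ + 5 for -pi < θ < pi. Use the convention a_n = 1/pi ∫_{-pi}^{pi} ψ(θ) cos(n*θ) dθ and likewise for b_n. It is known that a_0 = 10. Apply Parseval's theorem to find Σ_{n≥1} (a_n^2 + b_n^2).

2*pi**2/3

Parseval: a_0^2/2 + Σ_{n≥1} (a_n^2+b_n^2) = 1/pi ∫_{-pi}^{pi} ψ(θ)^2 dθ = 2*pi**2/3 + 50.
Subtract a_0^2/2 = 50: Σ (a_n^2+b_n^2) = 2*pi**2/3.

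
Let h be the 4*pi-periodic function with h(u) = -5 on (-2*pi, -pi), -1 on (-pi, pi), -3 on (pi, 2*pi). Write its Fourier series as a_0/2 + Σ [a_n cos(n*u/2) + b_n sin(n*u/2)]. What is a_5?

a_5 = (1/(2*pi)) ∫_{-2*pi}^{2*pi} h(u) cos(5*u/2) du.
Split the integral at the breakpoints.
Directly, an antiderivative of (-5) cos(5*u/2) is -2*sin(5*u/2); evaluating from -2*pi to -pi: ∫_{-2*pi}^{-pi} (-5) cos(5*u/2) du = (2) - (0) = 2.
Directly, an antiderivative of (-1) cos(5*u/2) is -2*sin(5*u/2)/5; evaluating from -pi to pi: ∫_{-pi}^{pi} (-1) cos(5*u/2) du = (-2/5) - (2/5) = -4/5.
Directly, an antiderivative of (-3) cos(5*u/2) is -6*sin(5*u/2)/5; evaluating from pi to 2*pi: ∫_{pi}^{2*pi} (-3) cos(5*u/2) du = (0) - (-6/5) = 6/5.
Summing the pieces and multiplying by (1/(2*pi)) gives a_5 = 6/(5*pi).

6/(5*pi)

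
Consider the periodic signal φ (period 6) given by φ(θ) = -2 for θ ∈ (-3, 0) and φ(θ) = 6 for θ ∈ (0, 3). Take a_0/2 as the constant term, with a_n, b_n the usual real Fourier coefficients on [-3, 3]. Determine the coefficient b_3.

b_3 = 1/3 ∫_{-3}^{3} φ(θ) sin(pi*θ) dθ.
Split the integral at the breakpoints.
Directly, an antiderivative of (-2) sin(pi*θ) is 2*cos(pi*θ)/pi; evaluating from -3 to 0: ∫_{-3}^{0} (-2) sin(pi*θ) dθ = (2/pi) - (-2/pi) = 4/pi.
Directly, an antiderivative of (6) sin(pi*θ) is -6*cos(pi*θ)/pi; evaluating from 0 to 3: ∫_{0}^{3} (6) sin(pi*θ) dθ = (6/pi) - (-6/pi) = 12/pi.
Summing the pieces and multiplying by (1/3) gives b_3 = 16/(3*pi).

16/(3*pi)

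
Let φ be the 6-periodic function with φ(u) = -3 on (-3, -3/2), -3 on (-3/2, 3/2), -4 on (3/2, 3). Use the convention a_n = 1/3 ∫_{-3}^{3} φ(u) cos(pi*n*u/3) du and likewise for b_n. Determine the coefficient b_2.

1/pi

b_2 = 1/3 ∫_{-3}^{3} φ(u) sin(2*pi*u/3) du.
Split the integral at the breakpoints.
Directly, an antiderivative of (-3) sin(2*pi*u/3) is 9*cos(2*pi*u/3)/(2*pi); evaluating from -3 to -3/2: ∫_{-3}^{-3/2} (-3) sin(2*pi*u/3) du = (-9/(2*pi)) - (9/(2*pi)) = -9/pi.
Directly, an antiderivative of (-3) sin(2*pi*u/3) is 9*cos(2*pi*u/3)/(2*pi); evaluating from -3/2 to 3/2: ∫_{-3/2}^{3/2} (-3) sin(2*pi*u/3) du = (-9/(2*pi)) - (-9/(2*pi)) = 0.
Directly, an antiderivative of (-4) sin(2*pi*u/3) is 6*cos(2*pi*u/3)/pi; evaluating from 3/2 to 3: ∫_{3/2}^{3} (-4) sin(2*pi*u/3) du = (6/pi) - (-6/pi) = 12/pi.
Summing the pieces and multiplying by (1/3) gives b_2 = 1/pi.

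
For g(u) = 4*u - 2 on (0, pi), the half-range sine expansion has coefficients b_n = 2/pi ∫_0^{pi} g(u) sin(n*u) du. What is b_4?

-2

b_4 = 2/pi ∫_0^{pi} (4*u - 2) sin(4*u) du.
Integrating by parts (boundary term plus one more integral), an antiderivative of (4*u - 2) sin(4*u) is -u*cos(4*u) + sin(4*u)/4 + cos(4*u)/2; evaluating from 0 to pi: ∫_{0}^{pi} (4*u - 2) sin(4*u) du = (1/2 - pi) - (1/2) = -pi.
Hence b_4 = (2/pi)·(-pi) = -2.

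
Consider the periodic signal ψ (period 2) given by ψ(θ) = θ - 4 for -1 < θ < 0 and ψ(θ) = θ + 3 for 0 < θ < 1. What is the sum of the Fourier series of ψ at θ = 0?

-1/2

At θ = 0 the one-sided limits are ψ(0^-) = -4 and ψ(0^+) = 3.
By Dirichlet's theorem the series converges to their average, [(-4) + (3)]/2 = -1/2.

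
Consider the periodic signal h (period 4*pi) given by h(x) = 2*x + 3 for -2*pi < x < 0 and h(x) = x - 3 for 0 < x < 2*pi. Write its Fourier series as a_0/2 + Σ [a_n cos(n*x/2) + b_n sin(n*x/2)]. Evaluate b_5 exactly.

6*(-2 + pi)/(5*pi)

b_5 = (1/(2*pi)) ∫_{-2*pi}^{2*pi} h(x) sin(5*x/2) dx.
Split the integral at the breakpoints.
Integrating by parts (boundary term plus one more integral), an antiderivative of (2*x + 3) sin(5*x/2) is -4*x*cos(5*x/2)/5 + 8*sin(5*x/2)/25 - 6*cos(5*x/2)/5; evaluating from -2*pi to 0: ∫_{-2*pi}^{0} (2*x + 3) sin(5*x/2) dx = (-6/5) - (6/5 - 8*pi/5) = -12/5 + 8*pi/5.
Integrating by parts (boundary term plus one more integral), an antiderivative of (x - 3) sin(5*x/2) is -2*x*cos(5*x/2)/5 + 4*sin(5*x/2)/25 + 6*cos(5*x/2)/5; evaluating from 0 to 2*pi: ∫_{0}^{2*pi} (x - 3) sin(5*x/2) dx = (-6/5 + 4*pi/5) - (6/5) = -12/5 + 4*pi/5.
Summing the pieces and multiplying by (1/(2*pi)) gives b_5 = 6*(-2 + pi)/(5*pi).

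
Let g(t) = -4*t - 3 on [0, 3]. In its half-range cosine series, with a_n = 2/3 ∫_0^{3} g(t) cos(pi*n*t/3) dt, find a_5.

a_5 = 2/3 ∫_0^{3} (-4*t - 3) cos(5*pi*t/3) dt.
Integrating by parts (boundary term plus one more integral), an antiderivative of (-4*t - 3) cos(5*pi*t/3) is -12*t*sin(5*pi*t/3)/(5*pi) - 9*sin(5*pi*t/3)/(5*pi) - 36*cos(5*pi*t/3)/(25*pi**2); evaluating from 0 to 3: ∫_{0}^{3} (-4*t - 3) cos(5*pi*t/3) dt = (36/(25*pi**2)) - (-36/(25*pi**2)) = 72/(25*pi**2).
Hence a_5 = (2/3)·(72/(25*pi**2)) = 48/(25*pi**2).

48/(25*pi**2)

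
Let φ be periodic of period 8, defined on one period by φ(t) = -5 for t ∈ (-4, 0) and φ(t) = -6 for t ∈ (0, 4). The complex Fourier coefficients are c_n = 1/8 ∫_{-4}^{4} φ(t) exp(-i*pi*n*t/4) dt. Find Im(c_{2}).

0

Since φ is real-valued, Im(c_{2}) = -1/8 ∫_{-4}^{4} φ(t) sin(pi*t/2) dt = -b_{2}/2.
Split the integral at the breakpoints.
Directly, an antiderivative of (-5) sin(pi*t/2) is 10*cos(pi*t/2)/pi; evaluating from -4 to 0: ∫_{-4}^{0} (-5) sin(pi*t/2) dt = (10/pi) - (10/pi) = 0.
Directly, an antiderivative of (-6) sin(pi*t/2) is 12*cos(pi*t/2)/pi; evaluating from 0 to 4: ∫_{0}^{4} (-6) sin(pi*t/2) dt = (12/pi) - (12/pi) = 0.
So ∫_{-4}^{4} φ(t) sin(pi*t/2) dt = 0.
Hence Im(c_{2}) = (-1/8)·(0) = 0.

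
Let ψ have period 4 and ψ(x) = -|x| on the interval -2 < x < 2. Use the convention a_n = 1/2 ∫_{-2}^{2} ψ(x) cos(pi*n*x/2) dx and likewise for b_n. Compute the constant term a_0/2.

-1

a_0 = 1/2 ∫_{-2}^{2} ψ(x) dx = 1/2 · (-4) = -2.
So the constant term a_0/2 = -1.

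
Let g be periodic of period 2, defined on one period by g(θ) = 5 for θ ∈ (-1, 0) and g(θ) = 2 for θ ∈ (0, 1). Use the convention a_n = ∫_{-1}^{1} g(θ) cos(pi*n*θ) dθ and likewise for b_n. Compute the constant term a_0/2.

7/2

a_0 = ∫_{-1}^{1} g(θ) dθ = 7.
So the constant term a_0/2 = 7/2.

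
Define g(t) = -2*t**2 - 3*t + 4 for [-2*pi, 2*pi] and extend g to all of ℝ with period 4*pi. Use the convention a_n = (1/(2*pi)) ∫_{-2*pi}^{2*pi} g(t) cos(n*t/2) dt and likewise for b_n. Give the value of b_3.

b_3 = (1/(2*pi)) ∫_{-2*pi}^{2*pi} g(t) sin(3*t/2) dt.
Integrating by parts twice (tabular method), an antiderivative of (-2*t**2 - 3*t + 4) sin(3*t/2) is 4*t**2*cos(3*t/2)/3 - 16*t*sin(3*t/2)/9 + 2*t*cos(3*t/2) - 4*sin(3*t/2)/3 - 104*cos(3*t/2)/27; evaluating from -2*pi to 2*pi: ∫_{-2*pi}^{2*pi} (-2*t**2 - 3*t + 4) sin(3*t/2) dt = (-16*pi**2/3 - 4*pi + 104/27) - (-16*pi**2/3 + 104/27 + 4*pi) = -8*pi.
Hence b_3 = (1/(2*pi))·(-8*pi) = -4.

-4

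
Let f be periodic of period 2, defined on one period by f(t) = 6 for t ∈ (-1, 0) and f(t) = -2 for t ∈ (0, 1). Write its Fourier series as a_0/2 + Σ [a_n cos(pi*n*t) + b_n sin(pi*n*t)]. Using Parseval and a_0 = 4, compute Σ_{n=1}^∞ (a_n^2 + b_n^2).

32

Parseval: a_0^2/2 + Σ_{n≥1} (a_n^2+b_n^2) = ∫_{-1}^{1} f(t)^2 dt = 40.
Subtract a_0^2/2 = 8: Σ (a_n^2+b_n^2) = 32.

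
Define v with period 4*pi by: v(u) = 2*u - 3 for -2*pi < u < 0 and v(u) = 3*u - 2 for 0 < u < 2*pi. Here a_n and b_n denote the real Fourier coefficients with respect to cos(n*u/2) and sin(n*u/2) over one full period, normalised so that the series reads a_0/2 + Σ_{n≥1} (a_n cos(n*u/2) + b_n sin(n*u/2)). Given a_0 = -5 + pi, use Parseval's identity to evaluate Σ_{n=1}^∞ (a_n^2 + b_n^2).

Parseval: a_0^2/2 + Σ_{n≥1} (a_n^2+b_n^2) = (1/(2*pi)) ∫_{-2*pi}^{2*pi} v(u)^2 du = 13 + 52*pi**2/3.
Subtract a_0^2/2 = (5 - pi)**2/2: Σ (a_n^2+b_n^2) = 1/2 + 5*pi + 101*pi**2/6.

1/2 + 5*pi + 101*pi**2/6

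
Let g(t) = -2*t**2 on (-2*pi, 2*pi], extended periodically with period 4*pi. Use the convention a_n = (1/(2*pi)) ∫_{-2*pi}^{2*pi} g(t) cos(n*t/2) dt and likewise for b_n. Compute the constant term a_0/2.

a_0 = (1/(2*pi)) ∫_{-2*pi}^{2*pi} g(t) dt = (1/(2*pi)) · (-32*pi**3/3) = -16*pi**2/3.
So the constant term a_0/2 = -8*pi**2/3.

-8*pi**2/3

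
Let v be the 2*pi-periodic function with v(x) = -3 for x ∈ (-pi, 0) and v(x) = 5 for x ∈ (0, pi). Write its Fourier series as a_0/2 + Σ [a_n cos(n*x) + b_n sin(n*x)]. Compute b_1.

16/pi

b_1 = 1/pi ∫_{-pi}^{pi} v(x) sin(x) dx.
Split the integral at the breakpoints.
Directly, an antiderivative of (-3) sin(x) is 3*cos(x); evaluating from -pi to 0: ∫_{-pi}^{0} (-3) sin(x) dx = (3) - (-3) = 6.
Directly, an antiderivative of (5) sin(x) is -5*cos(x); evaluating from 0 to pi: ∫_{0}^{pi} (5) sin(x) dx = (5) - (-5) = 10.
Summing the pieces and multiplying by (1/pi) gives b_1 = 16/pi.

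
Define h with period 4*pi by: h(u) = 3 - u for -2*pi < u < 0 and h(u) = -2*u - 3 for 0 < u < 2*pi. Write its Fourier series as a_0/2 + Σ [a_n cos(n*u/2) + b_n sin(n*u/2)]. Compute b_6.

b_6 = (1/(2*pi)) ∫_{-2*pi}^{2*pi} h(u) sin(3*u) du.
Split the integral at the breakpoints.
Integrating by parts (boundary term plus one more integral), an antiderivative of (3 - u) sin(3*u) is u*cos(3*u)/3 - sin(3*u)/9 - cos(3*u); evaluating from -2*pi to 0: ∫_{-2*pi}^{0} (3 - u) sin(3*u) du = (-1) - (-2*pi/3 - 1) = 2*pi/3.
Integrating by parts (boundary term plus one more integral), an antiderivative of (-2*u - 3) sin(3*u) is 2*u*cos(3*u)/3 - 2*sin(3*u)/9 + cos(3*u); evaluating from 0 to 2*pi: ∫_{0}^{2*pi} (-2*u - 3) sin(3*u) du = (1 + 4*pi/3) - (1) = 4*pi/3.
Summing the pieces and multiplying by (1/(2*pi)) gives b_6 = 1.

1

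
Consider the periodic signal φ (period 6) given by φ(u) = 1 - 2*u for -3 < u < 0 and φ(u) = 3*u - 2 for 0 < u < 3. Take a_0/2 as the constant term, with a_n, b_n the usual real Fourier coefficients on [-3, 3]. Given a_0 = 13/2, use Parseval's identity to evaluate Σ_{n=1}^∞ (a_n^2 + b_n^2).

87/8

Parseval: a_0^2/2 + Σ_{n≥1} (a_n^2+b_n^2) = 1/3 ∫_{-3}^{3} φ(u)^2 du = 32.
Subtract a_0^2/2 = 169/8: Σ (a_n^2+b_n^2) = 87/8.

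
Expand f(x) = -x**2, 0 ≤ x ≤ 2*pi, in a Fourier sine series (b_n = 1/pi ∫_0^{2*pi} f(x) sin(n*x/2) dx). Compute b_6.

b_6 = 1/pi ∫_0^{2*pi} (-x**2) sin(3*x) dx.
Integrating by parts twice (tabular method), an antiderivative of (-x**2) sin(3*x) is x**2*cos(3*x)/3 - 2*x*sin(3*x)/9 - 2*cos(3*x)/27; evaluating from 0 to 2*pi: ∫_{0}^{2*pi} (-x**2) sin(3*x) dx = (-2/27 + 4*pi**2/3) - (-2/27) = 4*pi**2/3.
Hence b_6 = (1/pi)·(4*pi**2/3) = 4*pi/3.

4*pi/3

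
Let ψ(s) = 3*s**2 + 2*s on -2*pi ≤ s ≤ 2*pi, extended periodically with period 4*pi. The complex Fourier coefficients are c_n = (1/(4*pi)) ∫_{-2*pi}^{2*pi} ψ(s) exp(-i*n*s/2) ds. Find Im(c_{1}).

-4

Since ψ is real-valued, Im(c_{1}) = -(1/(4*pi)) ∫_{-2*pi}^{2*pi} ψ(s) sin(s/2) ds = -b_{1}/2.
Integrating by parts twice (tabular method), an antiderivative of (3*s**2 + 2*s) sin(s/2) is -6*s**2*cos(s/2) + 24*s*sin(s/2) - 4*s*cos(s/2) + 8*sin(s/2) + 48*cos(s/2); evaluating from -2*pi to 2*pi: ∫_{-2*pi}^{2*pi} (3*s**2 + 2*s) sin(s/2) ds = (-48 + 8*pi + 24*pi**2) - (-48 - 8*pi + 24*pi**2) = 16*pi.
Hence Im(c_{1}) = (-1/(4*pi))·(16*pi) = -4.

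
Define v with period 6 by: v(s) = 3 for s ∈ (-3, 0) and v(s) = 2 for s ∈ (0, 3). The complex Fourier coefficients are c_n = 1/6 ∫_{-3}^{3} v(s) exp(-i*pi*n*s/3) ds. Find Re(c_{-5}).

0

Since v is real-valued, Re(c_{-5}) = 1/6 ∫_{-3}^{3} v(s) cos(-5*pi*s/3) ds = a_{5}/2.
Split the integral at the breakpoints.
Directly, an antiderivative of (3) cos(-5*pi*s/3) is 9*sin(5*pi*s/3)/(5*pi); evaluating from -3 to 0: ∫_{-3}^{0} (3) cos(-5*pi*s/3) ds = (0) - (0) = 0.
Directly, an antiderivative of (2) cos(-5*pi*s/3) is 6*sin(5*pi*s/3)/(5*pi); evaluating from 0 to 3: ∫_{0}^{3} (2) cos(-5*pi*s/3) ds = (0) - (0) = 0.
So ∫_{-3}^{3} v(s) cos(-5*pi*s/3) ds = 0.
Hence Re(c_{-5}) = (1/6)·(0) = 0.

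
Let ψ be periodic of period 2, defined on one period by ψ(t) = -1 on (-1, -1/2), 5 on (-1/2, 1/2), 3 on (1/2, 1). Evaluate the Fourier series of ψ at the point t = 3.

1

t = 3 differs from t = 1 by 1 full period(s), and the series is 2-periodic.
At t = 1 the one-sided limits are ψ(1^-) = 3 and ψ(1^+) = -1.
By Dirichlet's theorem the series converges to their average, [(3) + (-1)]/2 = 1.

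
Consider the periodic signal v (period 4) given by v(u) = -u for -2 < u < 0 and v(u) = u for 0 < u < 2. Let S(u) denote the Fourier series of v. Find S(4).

0

u = 4 differs from u = 0 by 1 full period(s), and the series is 4-periodic.
v is continuous at u = 0 with value 0, so the series converges to 0 there.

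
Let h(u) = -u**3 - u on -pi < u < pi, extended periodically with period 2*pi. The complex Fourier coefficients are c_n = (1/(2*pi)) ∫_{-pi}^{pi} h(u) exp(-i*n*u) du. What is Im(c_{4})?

-pi**2/4 - 5/32

Since h is real-valued, Im(c_{4}) = -(1/(2*pi)) ∫_{-pi}^{pi} h(u) sin(4*u) du = -b_{4}/2.
h is odd and sin(4*u) is odd, so the integrand is even: ∫_{-pi}^{pi} h(u) sin(4*u) du = 2∫_0^{pi} h(u) sin(4*u) du.
Integrating by parts three times (tabular method), an antiderivative of (-u**3 - u) sin(4*u) is u**3*cos(4*u)/4 - 3*u**2*sin(4*u)/16 + 5*u*cos(4*u)/32 - 5*sin(4*u)/128; evaluating from 0 to pi: ∫_{0}^{pi} (-u**3 - u) sin(4*u) du = (pi*(5 + 8*pi**2)/32) - (0) = pi*(5 + 8*pi**2)/32.
So ∫_{-pi}^{pi} h(u) sin(4*u) du = pi*(5 + 8*pi**2)/16.
Hence Im(c_{4}) = (-1/(2*pi))·(pi*(5 + 8*pi**2)/16) = -pi**2/4 - 5/32.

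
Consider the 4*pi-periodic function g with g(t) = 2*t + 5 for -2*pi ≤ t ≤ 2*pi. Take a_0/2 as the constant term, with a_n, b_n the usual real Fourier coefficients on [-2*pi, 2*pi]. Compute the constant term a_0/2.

a_0 = (1/(2*pi)) ∫_{-2*pi}^{2*pi} g(t) dt = (1/(2*pi)) · (20*pi) = 10.
So the constant term a_0/2 = 5.

5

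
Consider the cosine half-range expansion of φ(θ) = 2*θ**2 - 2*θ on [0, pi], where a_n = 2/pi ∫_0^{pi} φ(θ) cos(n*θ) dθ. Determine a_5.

8*(1 - pi)/(25*pi)

a_5 = 2/pi ∫_0^{pi} (2*θ**2 - 2*θ) cos(5*θ) dθ.
Integrating by parts twice (tabular method), an antiderivative of (2*θ**2 - 2*θ) cos(5*θ) is 2*θ**2*sin(5*θ)/5 - 2*θ*sin(5*θ)/5 + 4*θ*cos(5*θ)/25 - 4*sin(5*θ)/125 - 2*cos(5*θ)/25; evaluating from 0 to pi: ∫_{0}^{pi} (2*θ**2 - 2*θ) cos(5*θ) dθ = (2/25 - 4*pi/25) - (-2/25) = 4/25 - 4*pi/25.
Hence a_5 = (2/pi)·(4/25 - 4*pi/25) = 8*(1 - pi)/(25*pi).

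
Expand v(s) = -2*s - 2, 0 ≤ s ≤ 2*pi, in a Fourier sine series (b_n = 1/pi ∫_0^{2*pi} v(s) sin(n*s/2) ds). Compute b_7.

8*(-pi - 1)/(7*pi)

b_7 = 1/pi ∫_0^{2*pi} (-2*s - 2) sin(7*s/2) ds.
Integrating by parts (boundary term plus one more integral), an antiderivative of (-2*s - 2) sin(7*s/2) is 4*s*cos(7*s/2)/7 - 8*sin(7*s/2)/49 + 4*cos(7*s/2)/7; evaluating from 0 to 2*pi: ∫_{0}^{2*pi} (-2*s - 2) sin(7*s/2) ds = (-8*pi/7 - 4/7) - (4/7) = -8*pi/7 - 8/7.
Hence b_7 = (1/pi)·(-8*pi/7 - 8/7) = 8*(-pi - 1)/(7*pi).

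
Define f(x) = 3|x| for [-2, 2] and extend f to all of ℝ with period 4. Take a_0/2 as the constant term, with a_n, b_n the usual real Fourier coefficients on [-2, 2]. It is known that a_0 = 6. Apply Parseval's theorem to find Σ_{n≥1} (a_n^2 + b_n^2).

Parseval: a_0^2/2 + Σ_{n≥1} (a_n^2+b_n^2) = 1/2 ∫_{-2}^{2} f(x)^2 dx = 24.
Subtract a_0^2/2 = 18: Σ (a_n^2+b_n^2) = 6.

6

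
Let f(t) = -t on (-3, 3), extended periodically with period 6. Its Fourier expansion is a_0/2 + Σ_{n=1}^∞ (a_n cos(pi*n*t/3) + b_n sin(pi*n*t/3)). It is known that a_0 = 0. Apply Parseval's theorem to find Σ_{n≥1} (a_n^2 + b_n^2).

6

Parseval: a_0^2/2 + Σ_{n≥1} (a_n^2+b_n^2) = 1/3 ∫_{-3}^{3} f(t)^2 dt = 6.
Subtract a_0^2/2 = 0: Σ (a_n^2+b_n^2) = 6.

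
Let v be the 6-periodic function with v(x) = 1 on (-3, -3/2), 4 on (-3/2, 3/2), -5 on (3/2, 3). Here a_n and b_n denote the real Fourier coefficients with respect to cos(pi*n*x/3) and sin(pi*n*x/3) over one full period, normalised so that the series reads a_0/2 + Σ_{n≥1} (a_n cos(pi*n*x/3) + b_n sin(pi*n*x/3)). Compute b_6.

b_6 = 1/3 ∫_{-3}^{3} v(x) sin(2*pi*x) dx.
Split the integral at the breakpoints.
Directly, an antiderivative of (1) sin(2*pi*x) is -cos(2*pi*x)/(2*pi); evaluating from -3 to -3/2: ∫_{-3}^{-3/2} (1) sin(2*pi*x) dx = (1/(2*pi)) - (-1/(2*pi)) = 1/pi.
Directly, an antiderivative of (4) sin(2*pi*x) is -2*cos(2*pi*x)/pi; evaluating from -3/2 to 3/2: ∫_{-3/2}^{3/2} (4) sin(2*pi*x) dx = (2/pi) - (2/pi) = 0.
Directly, an antiderivative of (-5) sin(2*pi*x) is 5*cos(2*pi*x)/(2*pi); evaluating from 3/2 to 3: ∫_{3/2}^{3} (-5) sin(2*pi*x) dx = (5/(2*pi)) - (-5/(2*pi)) = 5/pi.
Summing the pieces and multiplying by (1/3) gives b_6 = 2/pi.

2/pi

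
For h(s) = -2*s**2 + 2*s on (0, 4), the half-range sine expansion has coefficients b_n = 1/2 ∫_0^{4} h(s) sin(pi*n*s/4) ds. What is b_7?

b_7 = 1/2 ∫_0^{4} (-2*s**2 + 2*s) sin(7*pi*s/4) ds.
Integrating by parts twice (tabular method), an antiderivative of (-2*s**2 + 2*s) sin(7*pi*s/4) is 8*s**2*cos(7*pi*s/4)/(7*pi) - 64*s*sin(7*pi*s/4)/(49*pi**2) - 8*s*cos(7*pi*s/4)/(7*pi) + 32*sin(7*pi*s/4)/(49*pi**2) - 256*cos(7*pi*s/4)/(343*pi**3); evaluating from 0 to 4: ∫_{0}^{4} (-2*s**2 + 2*s) sin(7*pi*s/4) ds = (32*(8 - 147*pi**2)/(343*pi**3)) - (-256/(343*pi**3)) = 32*(16 - 147*pi**2)/(343*pi**3).
Hence b_7 = (1/2)·(32*(16 - 147*pi**2)/(343*pi**3)) = 16*(16 - 147*pi**2)/(343*pi**3).

16*(16 - 147*pi**2)/(343*pi**3)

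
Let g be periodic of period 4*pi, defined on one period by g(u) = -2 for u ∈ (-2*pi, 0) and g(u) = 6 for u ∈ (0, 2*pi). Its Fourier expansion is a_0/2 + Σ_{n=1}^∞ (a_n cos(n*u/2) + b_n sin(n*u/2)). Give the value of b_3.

16/(3*pi)

b_3 = (1/(2*pi)) ∫_{-2*pi}^{2*pi} g(u) sin(3*u/2) du.
Split the integral at the breakpoints.
Directly, an antiderivative of (-2) sin(3*u/2) is 4*cos(3*u/2)/3; evaluating from -2*pi to 0: ∫_{-2*pi}^{0} (-2) sin(3*u/2) du = (4/3) - (-4/3) = 8/3.
Directly, an antiderivative of (6) sin(3*u/2) is -4*cos(3*u/2); evaluating from 0 to 2*pi: ∫_{0}^{2*pi} (6) sin(3*u/2) du = (4) - (-4) = 8.
Summing the pieces and multiplying by (1/(2*pi)) gives b_3 = 16/(3*pi).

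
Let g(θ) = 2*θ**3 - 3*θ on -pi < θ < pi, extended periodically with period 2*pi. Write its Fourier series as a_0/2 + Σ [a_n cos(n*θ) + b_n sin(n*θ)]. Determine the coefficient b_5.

b_5 = 1/pi ∫_{-pi}^{pi} g(θ) sin(5*θ) dθ.
g is odd and sin(5*θ) is odd, so the integrand is even and b_5 = 2/pi ∫_0^{pi} g(θ) sin(5*θ) dθ.
Integrating by parts three times (tabular method), an antiderivative of (2*θ**3 - 3*θ) sin(5*θ) is -2*θ**3*cos(5*θ)/5 + 6*θ**2*sin(5*θ)/25 + 87*θ*cos(5*θ)/125 - 87*sin(5*θ)/625; evaluating from 0 to pi: ∫_{0}^{pi} (2*θ**3 - 3*θ) sin(5*θ) dθ = (pi*(-87 + 50*pi**2)/125) - (0) = pi*(-87 + 50*pi**2)/125.
Hence b_5 = (2/pi)·(pi*(-87 + 50*pi**2)/125) = -174/125 + 4*pi**2/5.

-174/125 + 4*pi**2/5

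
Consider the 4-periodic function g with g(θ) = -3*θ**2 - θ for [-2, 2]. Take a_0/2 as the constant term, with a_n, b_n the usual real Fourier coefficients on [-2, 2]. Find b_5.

-4/(5*pi)

b_5 = 1/2 ∫_{-2}^{2} g(θ) sin(5*pi*θ/2) dθ.
Integrating by parts twice (tabular method), an antiderivative of (-3*θ**2 - θ) sin(5*pi*θ/2) is 6*θ**2*cos(5*pi*θ/2)/(5*pi) - 24*θ*sin(5*pi*θ/2)/(25*pi**2) + 2*θ*cos(5*pi*θ/2)/(5*pi) - 4*sin(5*pi*θ/2)/(25*pi**2) - 48*cos(5*pi*θ/2)/(125*pi**3); evaluating from -2 to 2: ∫_{-2}^{2} (-3*θ**2 - θ) sin(5*pi*θ/2) dθ = (4*(12 - 175*pi**2)/(125*pi**3)) - (-4/pi + 48/(125*pi**3)) = -8/(5*pi).
Hence b_5 = (1/2)·(-8/(5*pi)) = -4/(5*pi).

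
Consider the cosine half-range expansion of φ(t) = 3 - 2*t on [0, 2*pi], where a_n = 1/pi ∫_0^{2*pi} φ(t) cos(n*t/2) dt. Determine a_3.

16/(9*pi)

a_3 = 1/pi ∫_0^{2*pi} (3 - 2*t) cos(3*t/2) dt.
Integrating by parts (boundary term plus one more integral), an antiderivative of (3 - 2*t) cos(3*t/2) is -4*t*sin(3*t/2)/3 + 2*sin(3*t/2) - 8*cos(3*t/2)/9; evaluating from 0 to 2*pi: ∫_{0}^{2*pi} (3 - 2*t) cos(3*t/2) dt = (8/9) - (-8/9) = 16/9.
Hence a_3 = (1/pi)·(16/9) = 16/(9*pi).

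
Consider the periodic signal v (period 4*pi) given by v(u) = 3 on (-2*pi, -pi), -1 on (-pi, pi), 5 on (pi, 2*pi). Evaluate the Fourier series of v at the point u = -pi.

1

At u = -pi the one-sided limits are v(-pi^-) = 3 and v(-pi^+) = -1.
By Dirichlet's theorem the series converges to their average, [(3) + (-1)]/2 = 1.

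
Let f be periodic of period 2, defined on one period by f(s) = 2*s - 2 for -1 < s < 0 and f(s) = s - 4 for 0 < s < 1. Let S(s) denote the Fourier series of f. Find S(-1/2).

f is continuous at s = -1/2 with value -3, so the series converges to -3 there.

-3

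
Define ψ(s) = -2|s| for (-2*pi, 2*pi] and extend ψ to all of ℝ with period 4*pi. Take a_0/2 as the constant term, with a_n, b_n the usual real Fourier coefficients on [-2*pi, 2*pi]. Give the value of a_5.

a_5 = (1/(2*pi)) ∫_{-2*pi}^{2*pi} ψ(s) cos(5*s/2) ds.
ψ is even and cos(5*s/2) is even, so the integrand is even and a_5 = 1/pi ∫_0^{2*pi} ψ(s) cos(5*s/2) ds.
Integrating by parts (boundary term plus one more integral), an antiderivative of (-2*s) cos(5*s/2) is -4*s*sin(5*s/2)/5 - 8*cos(5*s/2)/25; evaluating from 0 to 2*pi: ∫_{0}^{2*pi} (-2*s) cos(5*s/2) ds = (8/25) - (-8/25) = 16/25.
Hence a_5 = (1/pi)·(16/25) = 16/(25*pi).

16/(25*pi)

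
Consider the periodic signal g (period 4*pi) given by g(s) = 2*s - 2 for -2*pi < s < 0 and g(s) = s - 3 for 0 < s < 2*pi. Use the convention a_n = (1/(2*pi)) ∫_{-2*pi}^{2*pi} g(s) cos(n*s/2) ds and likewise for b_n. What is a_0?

a_0 = (1/(2*pi)) ∫_{-2*pi}^{2*pi} g(s) ds = (1/(2*pi)) · (-2*pi*(pi + 5)) = -5 - pi.

-5 - pi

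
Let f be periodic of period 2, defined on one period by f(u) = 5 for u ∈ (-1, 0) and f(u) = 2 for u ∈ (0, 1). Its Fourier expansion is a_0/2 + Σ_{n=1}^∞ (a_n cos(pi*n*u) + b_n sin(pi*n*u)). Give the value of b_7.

b_7 = ∫_{-1}^{1} f(u) sin(7*pi*u) du.
Split the integral at the breakpoints.
Directly, an antiderivative of (5) sin(7*pi*u) is -5*cos(7*pi*u)/(7*pi); evaluating from -1 to 0: ∫_{-1}^{0} (5) sin(7*pi*u) du = (-5/(7*pi)) - (5/(7*pi)) = -10/(7*pi).
Directly, an antiderivative of (2) sin(7*pi*u) is -2*cos(7*pi*u)/(7*pi); evaluating from 0 to 1: ∫_{0}^{1} (2) sin(7*pi*u) du = (2/(7*pi)) - (-2/(7*pi)) = 4/(7*pi).
Summing the pieces gives b_7 = -6/(7*pi).

-6/(7*pi)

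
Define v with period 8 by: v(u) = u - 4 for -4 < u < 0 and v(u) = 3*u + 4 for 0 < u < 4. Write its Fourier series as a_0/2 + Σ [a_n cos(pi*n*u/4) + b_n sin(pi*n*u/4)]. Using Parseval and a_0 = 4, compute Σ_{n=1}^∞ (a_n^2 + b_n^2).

424/3

Parseval: a_0^2/2 + Σ_{n≥1} (a_n^2+b_n^2) = 1/4 ∫_{-4}^{4} v(u)^2 du = 448/3.
Subtract a_0^2/2 = 8: Σ (a_n^2+b_n^2) = 424/3.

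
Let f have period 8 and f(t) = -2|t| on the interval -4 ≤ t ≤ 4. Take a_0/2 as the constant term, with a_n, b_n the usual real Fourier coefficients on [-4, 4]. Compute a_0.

-8

a_0 = 1/4 ∫_{-4}^{4} f(t) dt = 1/4 · (-32) = -8.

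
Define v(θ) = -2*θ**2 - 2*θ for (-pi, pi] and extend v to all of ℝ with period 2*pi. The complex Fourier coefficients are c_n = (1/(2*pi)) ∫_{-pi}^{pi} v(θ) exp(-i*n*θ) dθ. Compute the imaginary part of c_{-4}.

Since v is real-valued, Im(c_{-4}) = -(1/(2*pi)) ∫_{-pi}^{pi} v(θ) sin(-4*θ) dθ = b_{4}/2.
Integrating by parts twice (tabular method), an antiderivative of (-2*θ**2 - 2*θ) sin(-4*θ) is -θ**2*cos(4*θ)/2 + θ*sin(4*θ)/4 - θ*cos(4*θ)/2 + sin(4*θ)/8 + cos(4*θ)/16; evaluating from -pi to pi: ∫_{-pi}^{pi} (-2*θ**2 - 2*θ) sin(-4*θ) dθ = (-pi**2/2 - pi/2 + 1/16) - (-pi**2/2 + 1/16 + pi/2) = -pi.
Hence Im(c_{-4}) = (-1/(2*pi))·(-pi) = 1/2.

1/2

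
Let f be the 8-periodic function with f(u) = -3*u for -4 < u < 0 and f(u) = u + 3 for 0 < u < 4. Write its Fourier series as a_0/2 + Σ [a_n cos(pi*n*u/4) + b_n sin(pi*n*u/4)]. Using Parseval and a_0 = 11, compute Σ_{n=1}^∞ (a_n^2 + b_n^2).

Parseval: a_0^2/2 + Σ_{n≥1} (a_n^2+b_n^2) = 1/4 ∫_{-4}^{4} f(u)^2 du = 223/3.
Subtract a_0^2/2 = 121/2: Σ (a_n^2+b_n^2) = 83/6.

83/6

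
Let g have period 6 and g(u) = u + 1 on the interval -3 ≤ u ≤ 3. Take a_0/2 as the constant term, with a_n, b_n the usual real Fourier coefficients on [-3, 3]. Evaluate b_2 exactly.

b_2 = 1/3 ∫_{-3}^{3} g(u) sin(2*pi*u/3) du.
Integrating by parts (boundary term plus one more integral), an antiderivative of (u + 1) sin(2*pi*u/3) is -3*u*cos(2*pi*u/3)/(2*pi) + 9*sin(2*pi*u/3)/(4*pi**2) - 3*cos(2*pi*u/3)/(2*pi); evaluating from -3 to 3: ∫_{-3}^{3} (u + 1) sin(2*pi*u/3) du = (-6/pi) - (3/pi) = -9/pi.
Hence b_2 = (1/3)·(-9/pi) = -3/pi.

-3/pi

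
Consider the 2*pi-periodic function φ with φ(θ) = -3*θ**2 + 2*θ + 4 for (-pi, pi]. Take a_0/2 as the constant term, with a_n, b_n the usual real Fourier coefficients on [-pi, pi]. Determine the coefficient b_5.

b_5 = 1/pi ∫_{-pi}^{pi} φ(θ) sin(5*θ) dθ.
Integrating by parts twice (tabular method), an antiderivative of (-3*θ**2 + 2*θ + 4) sin(5*θ) is 3*θ**2*cos(5*θ)/5 - 6*θ*sin(5*θ)/25 - 2*θ*cos(5*θ)/5 + 2*sin(5*θ)/25 - 106*cos(5*θ)/125; evaluating from -pi to pi: ∫_{-pi}^{pi} (-3*θ**2 + 2*θ + 4) sin(5*θ) dθ = (-3*pi**2/5 + 106/125 + 2*pi/5) - (-3*pi**2/5 - 2*pi/5 + 106/125) = 4*pi/5.
Hence b_5 = (1/pi)·(4*pi/5) = 4/5.

4/5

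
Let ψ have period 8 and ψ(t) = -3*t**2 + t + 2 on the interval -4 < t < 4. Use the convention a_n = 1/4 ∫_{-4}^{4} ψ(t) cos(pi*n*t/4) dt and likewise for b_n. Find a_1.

a_1 = 1/4 ∫_{-4}^{4} ψ(t) cos(pi*t/4) dt.
Integrating by parts twice (tabular method), an antiderivative of (-3*t**2 + t + 2) cos(pi*t/4) is -12*t**2*sin(pi*t/4)/pi + 4*t*sin(pi*t/4)/pi - 96*t*cos(pi*t/4)/pi**2 + 8*sin(pi*t/4)/pi + 384*sin(pi*t/4)/pi**3 + 16*cos(pi*t/4)/pi**2; evaluating from -4 to 4: ∫_{-4}^{4} (-3*t**2 + t + 2) cos(pi*t/4) dt = (368/pi**2) - (-400/pi**2) = 768/pi**2.
Hence a_1 = (1/4)·(768/pi**2) = 192/pi**2.

192/pi**2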